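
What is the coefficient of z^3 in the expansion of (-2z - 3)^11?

The general term is C(11,j)·(-2z)^j·(-3)^(11-j); the z^3 term has j = 3.
C(11,3) = 165.
Coefficient = C(11,3) · (-2)^3 · (-3)^8 = 165 · (-8) · 6561 = -8660520.

-8660520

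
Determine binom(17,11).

C(17,11) = C(17,6) by symmetry.
C(17,6) = (17·16·15·14·13·12) / 6! = 8910720 / 720 = 12376.

12376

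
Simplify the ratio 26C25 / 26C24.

2/25

C(n,k+1)/C(n,k) = (n−k)/(k+1) = (26−24)/(24+1) = 2/25.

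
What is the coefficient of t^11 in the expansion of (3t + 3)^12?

The general term is C(12,j)·(3t)^j·(3)^(12-j); the t^11 term has j = 11.
C(12,11) = 12.
Coefficient = C(12,11) · 3^11 · 3^1 = 12 · 177147 · 3 = 6377292.

6377292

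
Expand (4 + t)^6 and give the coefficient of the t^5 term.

The general term is C(6,j)·(4)^j·(t)^(6-j); the t^5 term has j = 1.
C(6,1) = 6.
Coefficient = C(6,1) · 4^1 = 6 · 4 = 24.

24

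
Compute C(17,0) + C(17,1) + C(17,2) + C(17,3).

834

1 + 17 + 136 + 680 = 834.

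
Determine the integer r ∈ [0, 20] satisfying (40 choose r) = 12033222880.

13

C(40,r) increases on 0 ≤ r ≤ 20. C(40,12) = 5586853480 and C(40,13) = 12033222880, so r = 13.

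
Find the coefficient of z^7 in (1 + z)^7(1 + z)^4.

(1 + z)^7(1 + z)^4 = (1 + z)^11, so the coefficient of z^7 is C(11,7)·1^7 = 330·1 = 330.

330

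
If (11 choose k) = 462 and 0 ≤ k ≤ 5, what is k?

C(11,k) increases on 0 ≤ k ≤ 5. C(11,4) = 330 and C(11,5) = 462, so k = 5.

5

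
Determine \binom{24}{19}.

C(24,19) = C(24,5) by symmetry.
C(24,5) = (24·23·22·21·20) / 5! = 5100480 / 120 = 42504.

42504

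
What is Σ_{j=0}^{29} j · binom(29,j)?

7784628224

Since j·C(29,j) = 29·C(28,j−1), the sum is 29·2^28 = 29·268435456 = 7784628224.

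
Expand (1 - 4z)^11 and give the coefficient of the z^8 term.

10813440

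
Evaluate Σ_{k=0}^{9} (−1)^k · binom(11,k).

The partial alternating sum Σ_{k=0}^{9} (−1)^k C(11,k) = (−1)^9 C(10,9) = -10.

-10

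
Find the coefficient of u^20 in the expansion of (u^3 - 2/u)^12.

7920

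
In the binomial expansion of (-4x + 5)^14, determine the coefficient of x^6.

4804800000000

The general term is C(14,j)·(-4x)^j·(5)^(14-j); the x^6 term has j = 6.
C(14,6) = 3003.
Coefficient = C(14,6) · (-4)^6 · 5^8 = 3003 · 4096 · 390625 = 4804800000000.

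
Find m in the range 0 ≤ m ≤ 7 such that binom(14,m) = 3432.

7

C(14,m) increases on 0 ≤ m ≤ 7. C(14,6) = 3003 and C(14,7) = 3432, so m = 7.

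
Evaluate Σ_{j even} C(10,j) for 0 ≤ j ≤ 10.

512

Even-j terms of row 10 sum to 2^9 = 512.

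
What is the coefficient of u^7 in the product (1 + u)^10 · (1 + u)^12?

(1 + u)^10(1 + u)^12 = (1 + u)^22, so the coefficient of u^7 is C(22,7)·1^7 = 170544·1 = 170544.

170544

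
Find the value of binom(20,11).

C(20,11) = C(20,9) by symmetry.
C(20,9) = (20·19·18·17·16·15·14·13·12) / 9! = 60949324800 / 362880 = 167960.

167960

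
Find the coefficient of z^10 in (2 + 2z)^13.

2342912

The general term is C(13,j)·(2)^j·(2z)^(13-j); the z^10 term has j = 3.
C(13,3) = 286.
Coefficient = C(13,3) · 2^3 · 2^10 = 286 · 8 · 1024 = 2342912.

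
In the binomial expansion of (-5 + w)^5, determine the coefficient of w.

3125

The general term is C(5,j)·(-5)^j·(w)^(5-j); the w^1 term has j = 4.
C(5,4) = 5.
Coefficient = C(5,4) · (-5)^4 = 5 · 625 = 3125.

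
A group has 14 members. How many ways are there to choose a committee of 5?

2002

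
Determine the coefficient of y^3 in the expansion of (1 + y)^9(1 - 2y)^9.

Coefficient of y^3 = Σ_{j} C(9,j)·1^j·C(9,3-j)·(-2)^(3-j) for j from 0 to 3.
= (-672) + 1296 + (-648) + 84 = 60.

60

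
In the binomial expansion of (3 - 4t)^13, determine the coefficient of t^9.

-15182069760

The general term is C(13,j)·(3)^j·(-4t)^(13-j); the t^9 term has j = 4.
C(13,4) = 715.
Coefficient = C(13,4) · 3^4 · (-4)^9 = 715 · 81 · (-262144) = -15182069760.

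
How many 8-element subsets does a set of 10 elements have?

45

C(10,8) = C(10,2) by symmetry.
C(10,2) = (10·9) / 2! = 90 / 2 = 45.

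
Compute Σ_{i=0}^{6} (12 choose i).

1 + 12 + 66 + 220 + 495 + 792 + 924 = 2510.

2510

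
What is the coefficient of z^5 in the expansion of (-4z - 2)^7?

The general term is C(7,j)·(-4z)^j·(-2)^(7-j); the z^5 term has j = 5.
C(7,5) = 21.
Coefficient = C(7,5) · (-4)^5 · (-2)^2 = 21 · (-1024) · 4 = -86016.

-86016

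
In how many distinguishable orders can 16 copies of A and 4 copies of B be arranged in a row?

Choose positions for the A's: C(20,16) = 4845.

4845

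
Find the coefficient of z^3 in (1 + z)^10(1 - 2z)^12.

Coefficient of z^3 = Σ_{j} C(10,j)·1^j·C(12,3-j)·(-2)^(3-j) for j from 0 to 3.
= (-1760) + 2640 + (-1080) + 120 = -80.

-80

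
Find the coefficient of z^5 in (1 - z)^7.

-21

The general term is C(7,j)·(1)^j·(-z)^(7-j); the z^5 term has j = 2.
C(7,2) = 21.
Coefficient = C(7,2) · (-1)^5 = 21 · (-1) = -21.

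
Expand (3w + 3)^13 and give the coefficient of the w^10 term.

455976378

The general term is C(13,j)·(3w)^j·(3)^(13-j); the w^10 term has j = 10.
C(13,10) = 286.
Coefficient = C(13,10) · 3^10 · 3^3 = 286 · 59049 · 27 = 455976378.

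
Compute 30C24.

C(30,24) = C(30,6) by symmetry.
C(30,6) = (30·29·28·27·26·25) / 6! = 427518000 / 720 = 593775.

593775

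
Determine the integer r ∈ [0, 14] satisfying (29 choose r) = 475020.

C(29,r) increases on 0 ≤ r ≤ 14. C(29,5) = 118755 and C(29,6) = 475020, so r = 6.

6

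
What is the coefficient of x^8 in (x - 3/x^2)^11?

-33

General term: C(11,j)·(x)^j·(-3/x^2)^(11-j), with x-exponent 1j − 2(11−j) = 3j − 22.
Set 3j − 22 = 8: j = 10.
C(11,10) = 11; 1^10 = 1; (-3)^1 = -3.
Coefficient = 11 · 1 · (-3) = -33.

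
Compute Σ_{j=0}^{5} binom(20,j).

21700

1 + 20 + 190 + 1140 + 4845 + 15504 = 21700.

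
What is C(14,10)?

1001

C(14,10) = C(14,4) by symmetry.
C(14,4) = (14·13·12·11) / 4! = 24024 / 24 = 1001.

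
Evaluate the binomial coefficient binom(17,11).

C(17,11) = C(17,6) by symmetry.
C(17,6) = (17·16·15·14·13·12) / 6! = 8910720 / 720 = 12376.

12376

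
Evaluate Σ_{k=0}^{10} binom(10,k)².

Σ C(10,k)² is the coefficient of x^10 in (1+x)^10(1+x)^10 = (1+x)^20, i.e. C(20,10) = 184756.

184756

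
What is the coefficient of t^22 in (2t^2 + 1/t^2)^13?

53248

General term: C(13,j)·(2t^2)^j·(1/t^2)^(13-j), with t-exponent 2j − 2(13−j) = 4j − 26.
Set 4j − 26 = 22: j = 12.
C(13,12) = 13; 2^12 = 4096; 1^1 = 1.
Coefficient = 13 · 4096 · 1 = 53248.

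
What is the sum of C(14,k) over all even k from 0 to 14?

8192

Half of (1+1)^14 + (1−1)^14 gives the even-index sum: 2^13 = 8192.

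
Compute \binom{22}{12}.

646646

C(22,12) = C(22,10) by symmetry.
C(22,10) = (22·21·20·19·18·17·16·15·14·13) / 10! = 2346549004800 / 3628800 = 646646.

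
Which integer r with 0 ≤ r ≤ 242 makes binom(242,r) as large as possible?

121

C(242,r) is maximized at r = 242/2 = 121.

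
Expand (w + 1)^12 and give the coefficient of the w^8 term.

495

The general term is C(12,j)·(w)^j·(1)^(12-j); the w^8 term has j = 8.
C(12,8) = 495.
Coefficient = C(12,8) = 495.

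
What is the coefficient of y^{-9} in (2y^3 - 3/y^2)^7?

General term: C(7,j)·(2y^3)^j·(-3/y^2)^(7-j), with y-exponent 3j − 2(7−j) = 5j − 14.
Set 5j − 14 = -9: j = 1.
C(7,1) = 7; 2^1 = 2; (-3)^6 = 729.
Coefficient = 7 · 2 · 729 = 10206.

10206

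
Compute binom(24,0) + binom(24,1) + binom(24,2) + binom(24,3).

1 + 24 + 276 + 2024 = 2325.

2325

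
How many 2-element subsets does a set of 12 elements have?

66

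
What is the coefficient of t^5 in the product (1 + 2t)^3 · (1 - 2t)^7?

0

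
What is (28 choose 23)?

C(28,23) = C(28,5) by symmetry.
C(28,5) = (28·27·26·25·24) / 5! = 11793600 / 120 = 98280.

98280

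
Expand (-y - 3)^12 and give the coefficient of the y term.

The general term is C(12,j)·(-y)^j·(-3)^(12-j); the y^1 term has j = 1.
C(12,1) = 12.
Coefficient = C(12,1) · (-1)^1 · (-3)^11 = 12 · (-1) · (-177147) = 2125764.

2125764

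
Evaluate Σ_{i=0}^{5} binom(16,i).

6885

1 + 16 + 120 + 560 + 1820 + 4368 = 6885.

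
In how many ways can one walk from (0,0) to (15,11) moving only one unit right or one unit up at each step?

Each path is a sequence of 26 steps with 15 rights: C(26,15) = 7726160.

7726160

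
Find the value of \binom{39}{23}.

C(39,23) = C(39,16) by symmetry.
C(39,16) = (39·38·37·36·35·34·33·32·31·30·29·28·27·26·25·24) / 16! = 789024790105300869120000 / 20922789888000 = 37711260990.

37711260990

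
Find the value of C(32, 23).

28048800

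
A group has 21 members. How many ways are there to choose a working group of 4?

5985

This is C(21,4) = 5985.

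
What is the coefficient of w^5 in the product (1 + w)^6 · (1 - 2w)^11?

Coefficient of w^5 = Σ_{j} C(6,j)·1^j·C(11,5-j)·(-2)^(5-j) for j from 0 to 5.
= (-14784) + 31680 + (-19800) + 4400 + (-330) + 6 = 1172.

1172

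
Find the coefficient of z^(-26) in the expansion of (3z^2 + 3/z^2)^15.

General term: C(15,j)·(3z^2)^j·(3/z^2)^(15-j), with z-exponent 2j − 2(15−j) = 4j − 30.
Set 4j − 30 = -26: j = 1.
C(15,1) = 15; 3^1 = 3; 3^14 = 4782969.
Coefficient = 15 · 3 · 4782969 = 215233605.

215233605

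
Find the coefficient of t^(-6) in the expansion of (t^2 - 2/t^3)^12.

General term: C(12,j)·(t^2)^j·(-2/t^3)^(12-j), with t-exponent 2j − 3(12−j) = 5j − 36.
Set 5j − 36 = -6: j = 6.
C(12,6) = 924; 1^6 = 1; (-2)^6 = 64.
Coefficient = 924 · 1 · 64 = 59136.

59136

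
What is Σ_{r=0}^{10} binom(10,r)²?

Σ C(10,r)² is the coefficient of x^10 in (1+x)^10(1+x)^10 = (1+x)^20, i.e. C(20,10) = 184756.

184756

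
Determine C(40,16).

C(40,16) = (40·39·38·37·36·35·34·33·32·31·30·29·28·27·26·25) / 16! = 1315041316842168115200000 / 20922789888000 = 62852101650.

62852101650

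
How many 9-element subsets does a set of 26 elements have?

C(26,9) = (26·25·24·23·22·21·20·19·18) / 9! = 1133836704000 / 362880 = 3124550.

3124550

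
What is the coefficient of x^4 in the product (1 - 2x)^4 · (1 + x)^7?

51

Coefficient of x^4 = Σ_{j} C(4,j)·(-2)^j·C(7,4-j)·1^(4-j) for j from 0 to 4.
= 35 + (-280) + 504 + (-224) + 16 = 51.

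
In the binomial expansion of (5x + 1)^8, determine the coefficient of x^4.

43750

The general term is C(8,j)·(5x)^j·(1)^(8-j); the x^4 term has j = 4.
C(8,4) = 70.
Coefficient = C(8,4) · 5^4 = 70 · 625 = 43750.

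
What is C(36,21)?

5567902560

C(36,21) = C(36,15) by symmetry.
C(36,15) = (36·35·34·33·32·31·30·29·28·27·26·25·24·23·22) / 15! = 7281003461233582080000 / 1307674368000 = 5567902560.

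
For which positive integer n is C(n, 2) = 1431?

54

n(n−1)/2 = 1431 ⇒ n(n−1) = 2862. Since 54·53 = 2862, n = 54.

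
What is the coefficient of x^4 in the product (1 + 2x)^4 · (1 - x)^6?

39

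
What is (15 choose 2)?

105

C(15,2) = (15·14) / 2! = 210 / 2 = 105.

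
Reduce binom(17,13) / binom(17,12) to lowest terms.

5/13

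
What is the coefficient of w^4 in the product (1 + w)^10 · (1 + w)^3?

715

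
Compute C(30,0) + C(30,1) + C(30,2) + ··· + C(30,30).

1073741824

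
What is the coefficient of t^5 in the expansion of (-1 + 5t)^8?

The general term is C(8,j)·(-1)^j·(5t)^(8-j); the t^5 term has j = 3.
C(8,3) = 56.
Coefficient = C(8,3) · (-1)^3 · 5^5 = 56 · (-1) · 3125 = -175000.

-175000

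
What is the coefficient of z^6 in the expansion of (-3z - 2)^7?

The general term is C(7,j)·(-3z)^j·(-2)^(7-j); the z^6 term has j = 6.
C(7,6) = 7.
Coefficient = C(7,6) · (-3)^6 · (-2)^1 = 7 · 729 · (-2) = -10206.

-10206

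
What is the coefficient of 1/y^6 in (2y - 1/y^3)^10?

General term: C(10,j)·(2y)^j·(-1/y^3)^(10-j), with y-exponent 1j − 3(10−j) = 4j − 30.
Set 4j − 30 = -6: j = 6.
C(10,6) = 210; 2^6 = 64; (-1)^4 = 1.
Coefficient = 210 · 64 · 1 = 13440.

13440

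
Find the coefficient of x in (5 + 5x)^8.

3125000

The general term is C(8,j)·(5)^j·(5x)^(8-j); the x^1 term has j = 7.
C(8,7) = 8.
Coefficient = C(8,7) · 5^7 · 5^1 = 8 · 78125 · 5 = 3125000.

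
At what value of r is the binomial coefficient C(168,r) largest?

C(168,r) is maximized at r = 168/2 = 84.

84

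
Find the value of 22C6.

74613

C(22,6) = (22·21·20·19·18·17) / 6! = 53721360 / 720 = 74613.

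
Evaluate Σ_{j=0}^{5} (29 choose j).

1 + 29 + 406 + 3654 + 23751 + 118755 = 146596.

146596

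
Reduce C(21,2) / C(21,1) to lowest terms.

C(n,k+1)/C(n,k) = (n−k)/(k+1) = (21−1)/(1+1) = 20/2 = 10.

10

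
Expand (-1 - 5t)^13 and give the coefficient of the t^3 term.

The general term is C(13,j)·(-1)^j·(-5t)^(13-j); the t^3 term has j = 10.
C(13,10) = 286.
Coefficient = C(13,10) · (-5)^3 = 286 · (-125) = -35750.

-35750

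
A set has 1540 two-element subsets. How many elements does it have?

56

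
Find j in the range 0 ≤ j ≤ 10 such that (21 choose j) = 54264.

6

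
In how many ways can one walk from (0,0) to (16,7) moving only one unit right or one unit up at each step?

Each path is a sequence of 23 steps with 16 rights: C(23,16) = 245157.

245157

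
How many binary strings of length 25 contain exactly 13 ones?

5200300

Choose the 13 positions: C(25,13) = 5200300.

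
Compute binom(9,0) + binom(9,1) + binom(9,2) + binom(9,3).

1 + 9 + 36 + 84 = 130.

130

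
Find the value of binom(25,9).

C(25,9) = (25·24·23·22·21·20·19·18·17) / 9! = 741354768000 / 362880 = 2042975.

2042975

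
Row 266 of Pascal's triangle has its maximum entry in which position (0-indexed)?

C(266,i) is maximized at i = 266/2 = 133.

133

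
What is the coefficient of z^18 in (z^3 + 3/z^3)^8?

24

General term: C(8,j)·(z^3)^j·(3/z^3)^(8-j), with z-exponent 3j − 3(8−j) = 6j − 24.
Set 6j − 24 = 18: j = 7.
C(8,7) = 8; 1^7 = 1; 3^1 = 3.
Coefficient = 8 · 1 · 3 = 24.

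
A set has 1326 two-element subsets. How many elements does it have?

52

n(n−1)/2 = 1326 ⇒ n(n−1) = 2652. Since 52·51 = 2652, n = 52.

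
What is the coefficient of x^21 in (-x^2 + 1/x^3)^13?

General term: C(13,j)·(-x^2)^j·(1/x^3)^(13-j), with x-exponent 2j − 3(13−j) = 5j − 39.
Set 5j − 39 = 21: j = 12.
C(13,12) = 13; (-1)^12 = 1; 1^1 = 1.
Coefficient = 13 · 1 · 1 = 13.

13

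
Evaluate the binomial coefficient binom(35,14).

C(35,14) = (35·34·33·32·31·30·29·28·27·26·25·24·23·22) / 14! = 202250096145377280000 / 87178291200 = 2319959400.

2319959400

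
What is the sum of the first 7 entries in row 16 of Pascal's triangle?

1 + 16 + 120 + 560 + 1820 + 4368 + 8008 = 14893.

14893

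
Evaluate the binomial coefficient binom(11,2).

55

C(11,2) = (11·10) / 2! = 110 / 2 = 55.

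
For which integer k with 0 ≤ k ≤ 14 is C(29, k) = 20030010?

10

C(29,k) increases on 0 ≤ k ≤ 14. C(29,9) = 10015005 and C(29,10) = 20030010, so k = 10.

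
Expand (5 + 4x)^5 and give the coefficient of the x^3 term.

16000

The general term is C(5,j)·(5)^j·(4x)^(5-j); the x^3 term has j = 2.
C(5,2) = 10.
Coefficient = C(5,2) · 5^2 · 4^3 = 10 · 25 · 64 = 16000.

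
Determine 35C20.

3247943160

C(35,20) = C(35,15) by symmetry.
C(35,15) = (35·34·33·32·31·30·29·28·27·26·25·24·23·22·21) / 15! = 4247252019052922880000 / 1307674368000 = 3247943160.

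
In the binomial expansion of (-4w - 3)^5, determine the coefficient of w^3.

-5760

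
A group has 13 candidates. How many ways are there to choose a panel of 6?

This is C(13,6) = 1716.

1716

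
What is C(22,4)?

7315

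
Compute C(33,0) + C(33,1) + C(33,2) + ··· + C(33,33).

8589934592

The entries of row 33 sum to 2^33 = 8589934592.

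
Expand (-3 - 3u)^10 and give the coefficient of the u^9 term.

590490

The general term is C(10,j)·(-3)^j·(-3u)^(10-j); the u^9 term has j = 1.
C(10,1) = 10.
Coefficient = C(10,1) · (-3)^1 · (-3)^9 = 10 · (-3) · (-19683) = 590490.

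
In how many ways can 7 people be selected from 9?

36

This is C(9,7) = 36.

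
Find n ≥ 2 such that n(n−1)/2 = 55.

11

n(n−1)/2 = 55 ⇒ n(n−1) = 110. Since 11·10 = 110, n = 11.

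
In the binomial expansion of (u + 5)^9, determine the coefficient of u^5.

The general term is C(9,j)·(u)^j·(5)^(9-j); the u^5 term has j = 5.
C(9,5) = 126.
Coefficient = C(9,5) · 5^4 = 126 · 625 = 78750.

78750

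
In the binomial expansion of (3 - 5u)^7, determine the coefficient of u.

The general term is C(7,j)·(3)^j·(-5u)^(7-j); the u^1 term has j = 6.
C(7,6) = 7.
Coefficient = C(7,6) · 3^6 · (-5)^1 = 7 · 729 · (-5) = -25515.

-25515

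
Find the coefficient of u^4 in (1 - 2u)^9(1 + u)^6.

-201

Coefficient of u^4 = Σ_{j} C(9,j)·(-2)^j·C(6,4-j)·1^(4-j) for j from 0 to 4.
= 15 + (-360) + 2160 + (-4032) + 2016 = -201.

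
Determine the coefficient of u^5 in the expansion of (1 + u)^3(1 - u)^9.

36

Coefficient of u^5 = Σ_{j} C(3,j)·1^j·C(9,5-j)·(-1)^(5-j) for j from 0 to 3.
= (-126) + 378 + (-252) + 36 = 36.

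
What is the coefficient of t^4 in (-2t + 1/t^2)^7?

448

General term: C(7,j)·(-2t)^j·(1/t^2)^(7-j), with t-exponent 1j − 2(7−j) = 3j − 14.
Set 3j − 14 = 4: j = 6.
C(7,6) = 7; (-2)^6 = 64; 1^1 = 1.
Coefficient = 7 · 64 · 1 = 448.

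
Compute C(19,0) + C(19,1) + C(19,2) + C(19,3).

1 + 19 + 171 + 969 = 1160.

1160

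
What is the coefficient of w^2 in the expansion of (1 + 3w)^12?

594

The general term is C(12,j)·(1)^j·(3w)^(12-j); the w^2 term has j = 10.
C(12,10) = 66.
Coefficient = C(12,10) · 3^2 = 66 · 9 = 594.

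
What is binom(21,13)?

C(21,13) = C(21,8) by symmetry.
C(21,8) = (21·20·19·18·17·16·15·14) / 8! = 8204716800 / 40320 = 203490.

203490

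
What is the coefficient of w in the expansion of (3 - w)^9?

-59049

The general term is C(9,j)·(3)^j·(-w)^(9-j); the w^1 term has j = 8.
C(9,8) = 9.
Coefficient = C(9,8) · 3^8 · (-1)^1 = 9 · 6561 · (-1) = -59049.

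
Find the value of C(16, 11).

4368

C(16,11) = C(16,5) by symmetry.
C(16,5) = (16·15·14·13·12) / 5! = 524160 / 120 = 4368.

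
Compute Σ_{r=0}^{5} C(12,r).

1 + 12 + 66 + 220 + 495 + 792 = 1586.

1586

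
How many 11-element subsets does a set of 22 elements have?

705432

C(22,11) = (22·21·20·19·18·17·16·15·14·13·12) / 11! = 28158588057600 / 39916800 = 705432.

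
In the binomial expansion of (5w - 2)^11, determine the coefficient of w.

56320

The general term is C(11,j)·(5w)^j·(-2)^(11-j); the w^1 term has j = 1.
C(11,1) = 11.
Coefficient = C(11,1) · 5^1 · (-2)^10 = 11 · 5 · 1024 = 56320.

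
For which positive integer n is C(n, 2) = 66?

n(n−1)/2 = 66 ⇒ n(n−1) = 132. Since 12·11 = 132, n = 12.

12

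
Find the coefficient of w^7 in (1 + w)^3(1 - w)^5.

2

Coefficient of w^7 = Σ_{j} C(3,j)·1^j·C(5,7-j)·(-1)^(7-j) for j from 2 to 3.
= (-3) + 5 = 2.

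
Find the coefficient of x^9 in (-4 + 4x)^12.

-3690987520

The general term is C(12,j)·(-4)^j·(4x)^(12-j); the x^9 term has j = 3.
C(12,3) = 220.
Coefficient = C(12,3) · (-4)^3 · 4^9 = 220 · (-64) · 262144 = -3690987520.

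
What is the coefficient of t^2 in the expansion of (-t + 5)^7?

The general term is C(7,j)·(-t)^j·(5)^(7-j); the t^2 term has j = 2.
C(7,2) = 21.
Coefficient = C(7,2) · 5^5 = 21 · 3125 = 65625.

65625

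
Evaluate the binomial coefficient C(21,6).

C(21,6) = (21·20·19·18·17·16) / 6! = 39070080 / 720 = 54264.

54264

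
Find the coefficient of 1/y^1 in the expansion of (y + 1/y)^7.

General term: C(7,j)·(y)^j·(1/y)^(7-j), with y-exponent 1j − 1(7−j) = 2j − 7.
Set 2j − 7 = -1: j = 3.
C(7,3) = 35; 1^3 = 1; 1^4 = 1.
Coefficient = 35 · 1 · 1 = 35.

35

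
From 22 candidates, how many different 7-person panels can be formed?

This is C(22,7) = 170544.

170544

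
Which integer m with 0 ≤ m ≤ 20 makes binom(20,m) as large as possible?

10

C(20,m) is maximized at m = 20/2 = 10.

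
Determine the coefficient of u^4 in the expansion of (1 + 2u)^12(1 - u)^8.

Coefficient of u^4 = Σ_{j} C(12,j)·2^j·C(8,4-j)·(-1)^(4-j) for j from 0 to 4.
= 70 + (-1344) + 7392 + (-14080) + 7920 = -42.

-42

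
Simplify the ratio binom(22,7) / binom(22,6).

16/7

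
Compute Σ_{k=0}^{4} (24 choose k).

12951

1 + 24 + 276 + 2024 + 10626 = 12951.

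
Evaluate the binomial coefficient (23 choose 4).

C(23,4) = (23·22·21·20) / 4! = 212520 / 24 = 8855.

8855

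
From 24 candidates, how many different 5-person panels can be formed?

This is C(24,5) = 42504.

42504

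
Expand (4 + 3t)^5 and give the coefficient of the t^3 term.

4320

The general term is C(5,j)·(4)^j·(3t)^(5-j); the t^3 term has j = 2.
C(5,2) = 10.
Coefficient = C(5,2) · 4^2 · 3^3 = 10 · 16 · 27 = 4320.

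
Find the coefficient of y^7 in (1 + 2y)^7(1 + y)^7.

48639

Coefficient of y^7 = Σ_{j} C(7,j)·2^j·C(7,7-j)·1^(7-j) for j from 0 to 7.
= 1 + 98 + 1764 + 9800 + 19600 + 14112 + 3136 + 128 = 48639.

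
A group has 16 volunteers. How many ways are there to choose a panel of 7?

This is C(16,7) = 11440.

11440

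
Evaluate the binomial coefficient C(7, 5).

C(7,5) = C(7,2) by symmetry.
C(7,2) = (7·6) / 2! = 42 / 2 = 21.

21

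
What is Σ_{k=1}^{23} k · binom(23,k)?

Differentiating (1+x)^23 and setting x=1: Σ k·C(23,k) = 23·2^22 = 96468992.

96468992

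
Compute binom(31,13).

C(31,13) = (31·30·29·28·27·26·25·24·23·22·21·20·19) / 13! = 1284342188088960000 / 6227020800 = 206253075.

206253075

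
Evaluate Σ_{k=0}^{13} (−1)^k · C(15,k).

-14

The partial alternating sum Σ_{k=0}^{13} (−1)^k C(15,k) = (−1)^13 C(14,13) = -14.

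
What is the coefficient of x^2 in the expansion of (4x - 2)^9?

The general term is C(9,j)·(4x)^j·(-2)^(9-j); the x^2 term has j = 2.
C(9,2) = 36.
Coefficient = C(9,2) · 4^2 · (-2)^7 = 36 · 16 · (-128) = -73728.

-73728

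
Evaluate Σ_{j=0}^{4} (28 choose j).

1 + 28 + 378 + 3276 + 20475 = 24158.

24158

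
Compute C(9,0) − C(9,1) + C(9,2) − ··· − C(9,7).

-8

The partial alternating sum Σ_{k=0}^{7} (−1)^k C(9,k) = (−1)^7 C(8,7) = -8.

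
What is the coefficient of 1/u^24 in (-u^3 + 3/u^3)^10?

-196830

General term: C(10,j)·(-u^3)^j·(3/u^3)^(10-j), with u-exponent 3j − 3(10−j) = 6j − 30.
Set 6j − 30 = -24: j = 1.
C(10,1) = 10; (-1)^1 = -1; 3^9 = 19683.
Coefficient = 10 · (-1) · 19683 = -196830.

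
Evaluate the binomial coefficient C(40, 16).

62852101650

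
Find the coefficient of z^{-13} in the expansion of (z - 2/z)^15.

245760

General term: C(15,j)·(z)^j·(-2/z)^(15-j), with z-exponent 1j − 1(15−j) = 2j − 15.
Set 2j − 15 = -13: j = 1.
C(15,1) = 15; 1^1 = 1; (-2)^14 = 16384.
Coefficient = 15 · 1 · 16384 = 245760.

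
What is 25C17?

1081575

C(25,17) = C(25,8) by symmetry.
C(25,8) = (25·24·23·22·21·20·19·18) / 8! = 43609104000 / 40320 = 1081575.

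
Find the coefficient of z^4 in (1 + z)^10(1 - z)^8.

Coefficient of z^4 = Σ_{j} C(10,j)·1^j·C(8,4-j)·(-1)^(4-j) for j from 0 to 4.
= 70 + (-560) + 1260 + (-960) + 210 = 20.

20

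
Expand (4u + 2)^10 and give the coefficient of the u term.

20480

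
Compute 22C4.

7315

C(22,4) = (22·21·20·19) / 4! = 175560 / 24 = 7315.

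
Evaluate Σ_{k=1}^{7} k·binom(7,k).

448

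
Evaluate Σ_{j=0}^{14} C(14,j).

Setting x = 1 in (1+x)^14 gives Σ C(14,j) = 2^14 = 16384.

16384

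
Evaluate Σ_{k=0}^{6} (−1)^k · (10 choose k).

The partial alternating sum Σ_{k=0}^{6} (−1)^k C(10,k) = (−1)^6 C(9,6) = 84.

84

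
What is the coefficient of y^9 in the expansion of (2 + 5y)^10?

39062500

The general term is C(10,j)·(2)^j·(5y)^(10-j); the y^9 term has j = 1.
C(10,1) = 10.
Coefficient = C(10,1) · 2^1 · 5^9 = 10 · 2 · 1953125 = 39062500.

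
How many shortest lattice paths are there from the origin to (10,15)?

Each path is a sequence of 25 steps with 10 rights: C(25,10) = 3268760.

3268760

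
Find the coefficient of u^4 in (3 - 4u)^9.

The general term is C(9,j)·(3)^j·(-4u)^(9-j); the u^4 term has j = 5.
C(9,5) = 126.
Coefficient = C(9,5) · 3^5 · (-4)^4 = 126 · 243 · 256 = 7838208.

7838208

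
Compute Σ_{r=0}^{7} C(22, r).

280600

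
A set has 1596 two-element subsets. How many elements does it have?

n(n−1)/2 = 1596 ⇒ n(n−1) = 3192. Since 57·56 = 3192, n = 57.

57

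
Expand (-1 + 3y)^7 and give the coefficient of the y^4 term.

-2835

The general term is C(7,j)·(-1)^j·(3y)^(7-j); the y^4 term has j = 3.
C(7,3) = 35.
Coefficient = C(7,3) · (-1)^3 · 3^4 = 35 · (-1) · 81 = -2835.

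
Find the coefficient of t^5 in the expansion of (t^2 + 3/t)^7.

General term: C(7,j)·(t^2)^j·(3/t)^(7-j), with t-exponent 2j − 1(7−j) = 3j − 7.
Set 3j − 7 = 5: j = 4.
C(7,4) = 35; 1^4 = 1; 3^3 = 27.
Coefficient = 35 · 1 · 27 = 945.

945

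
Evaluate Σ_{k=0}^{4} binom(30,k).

1 + 30 + 435 + 4060 + 27405 = 31931.

31931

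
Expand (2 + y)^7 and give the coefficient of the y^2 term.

672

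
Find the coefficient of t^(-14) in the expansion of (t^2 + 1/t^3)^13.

1287

General term: C(13,j)·(t^2)^j·(1/t^3)^(13-j), with t-exponent 2j − 3(13−j) = 5j − 39.
Set 5j − 39 = -14: j = 5.
C(13,5) = 1287; 1^5 = 1; 1^8 = 1.
Coefficient = 1287 · 1 · 1 = 1287.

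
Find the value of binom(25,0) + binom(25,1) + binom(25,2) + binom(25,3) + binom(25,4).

15276

1 + 25 + 300 + 2300 + 12650 = 15276.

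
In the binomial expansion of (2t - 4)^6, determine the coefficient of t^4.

3840

The general term is C(6,j)·(2t)^j·(-4)^(6-j); the t^4 term has j = 4.
C(6,4) = 15.
Coefficient = C(6,4) · 2^4 · (-4)^2 = 15 · 16 · 16 = 3840.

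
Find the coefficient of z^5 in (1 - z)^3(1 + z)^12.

-99

Coefficient of z^5 = Σ_{j} C(3,j)·(-1)^j·C(12,5-j)·1^(5-j) for j from 0 to 3.
= 792 + (-1485) + 660 + (-66) = -99.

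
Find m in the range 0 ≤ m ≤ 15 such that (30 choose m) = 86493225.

12

C(30,m) increases on 0 ≤ m ≤ 15. C(30,11) = 54627300 and C(30,12) = 86493225, so m = 12.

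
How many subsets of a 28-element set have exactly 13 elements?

37442160

Choose the 13 positions: C(28,13) = 37442160.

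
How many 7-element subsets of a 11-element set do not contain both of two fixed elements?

All 7-subsets: C(11,7) = 330. Those containing both fixed elements: C(9,5) = 126.
330 − 126 = 204.

204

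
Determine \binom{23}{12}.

1352078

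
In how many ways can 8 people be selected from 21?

203490

This is C(21,8) = 203490.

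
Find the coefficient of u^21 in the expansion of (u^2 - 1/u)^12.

-12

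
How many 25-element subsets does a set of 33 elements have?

13884156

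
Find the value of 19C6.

27132

C(19,6) = (19·18·17·16·15·14) / 6! = 19535040 / 720 = 27132.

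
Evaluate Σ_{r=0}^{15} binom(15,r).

32768

Setting x = 1 in (1+x)^15 gives Σ C(15,r) = 2^15 = 32768.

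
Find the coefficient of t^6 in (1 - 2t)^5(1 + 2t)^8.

Coefficient of t^6 = Σ_{j} C(5,j)·(-2)^j·C(8,6-j)·2^(6-j) for j from 0 to 5.
= 1792 + (-17920) + 44800 + (-35840) + 8960 + (-512) = 1280.

1280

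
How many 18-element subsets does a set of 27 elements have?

C(27,18) = C(27,9) by symmetry.
C(27,9) = (27·26·25·24·23·22·21·20·19) / 9! = 1700755056000 / 362880 = 4686825.

4686825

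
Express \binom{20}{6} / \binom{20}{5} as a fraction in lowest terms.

5/2

C(n,k+1)/C(n,k) = (n−k)/(k+1) = (20−5)/(5+1) = 15/6 = 5/2.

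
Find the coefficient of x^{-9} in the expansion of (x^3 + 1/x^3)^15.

General term: C(15,j)·(x^3)^j·(1/x^3)^(15-j), with x-exponent 3j − 3(15−j) = 6j − 45.
Set 6j − 45 = -9: j = 6.
C(15,6) = 5005; 1^6 = 1; 1^9 = 1.
Coefficient = 5005 · 1 · 1 = 5005.

5005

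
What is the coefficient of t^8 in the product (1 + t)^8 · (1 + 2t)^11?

Coefficient of t^8 = Σ_{j} C(8,j)·1^j·C(11,8-j)·2^(8-j) for j from 0 to 8.
= 42240 + 337920 + 827904 + 827904 + 369600 + 73920 + 6160 + 176 + 1 = 2485825.

2485825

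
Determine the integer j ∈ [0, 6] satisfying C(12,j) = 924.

6

C(12,j) increases on 0 ≤ j ≤ 6. C(12,5) = 792 and C(12,6) = 924, so j = 6.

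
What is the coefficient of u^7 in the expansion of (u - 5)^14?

The general term is C(14,j)·(u)^j·(-5)^(14-j); the u^7 term has j = 7.
C(14,7) = 3432.
Coefficient = C(14,7) · (-5)^7 = 3432 · (-78125) = -268125000.

-268125000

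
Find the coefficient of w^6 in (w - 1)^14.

3003

The general term is C(14,j)·(w)^j·(-1)^(14-j); the w^6 term has j = 6.
C(14,6) = 3003.
Coefficient = C(14,6) = 3003.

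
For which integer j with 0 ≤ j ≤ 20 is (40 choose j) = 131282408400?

C(40,j) increases on 0 ≤ j ≤ 20. C(40,18) = 113380261800 and C(40,19) = 131282408400, so j = 19.

19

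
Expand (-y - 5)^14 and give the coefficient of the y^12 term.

The general term is C(14,j)·(-y)^j·(-5)^(14-j); the y^12 term has j = 12.
C(14,12) = 91.
Coefficient = C(14,12) · (-5)^2 = 91 · 25 = 2275.

2275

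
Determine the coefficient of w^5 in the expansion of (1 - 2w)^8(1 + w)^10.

-420

Coefficient of w^5 = Σ_{j} C(8,j)·(-2)^j·C(10,5-j)·1^(5-j) for j from 0 to 5.
= 252 + (-3360) + 13440 + (-20160) + 11200 + (-1792) = -420.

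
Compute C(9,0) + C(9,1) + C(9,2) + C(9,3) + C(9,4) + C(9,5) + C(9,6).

466

1 + 9 + 36 + 84 + 126 + 126 + 84 = 466.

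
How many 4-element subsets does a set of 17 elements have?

2380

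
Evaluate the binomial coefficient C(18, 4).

3060

C(18,4) = (18·17·16·15) / 4! = 73440 / 24 = 3060.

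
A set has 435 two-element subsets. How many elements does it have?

n(n−1)/2 = 435 ⇒ n(n−1) = 870. Since 30·29 = 870, n = 30.

30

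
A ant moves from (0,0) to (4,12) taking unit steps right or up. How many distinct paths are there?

Each path is a sequence of 16 steps with 4 rights: C(16,4) = 1820.

1820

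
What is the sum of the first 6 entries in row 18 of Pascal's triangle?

12616

1 + 18 + 153 + 816 + 3060 + 8568 = 12616.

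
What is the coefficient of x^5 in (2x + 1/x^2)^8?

1024

General term: C(8,j)·(2x)^j·(1/x^2)^(8-j), with x-exponent 1j − 2(8−j) = 3j − 16.
Set 3j − 16 = 5: j = 7.
C(8,7) = 8; 2^7 = 128; 1^1 = 1.
Coefficient = 8 · 128 · 1 = 1024.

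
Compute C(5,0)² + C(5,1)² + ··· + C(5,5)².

By Vandermonde's identity, Σ C(5,k)² = C(10,5) = 252.

252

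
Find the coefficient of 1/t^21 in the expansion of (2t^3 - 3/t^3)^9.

General term: C(9,j)·(2t^3)^j·(-3/t^3)^(9-j), with t-exponent 3j − 3(9−j) = 6j − 27.
Set 6j − 27 = -21: j = 1.
C(9,1) = 9; 2^1 = 2; (-3)^8 = 6561.
Coefficient = 9 · 2 · 6561 = 118098.

118098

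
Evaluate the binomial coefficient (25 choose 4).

12650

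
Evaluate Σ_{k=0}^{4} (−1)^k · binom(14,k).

715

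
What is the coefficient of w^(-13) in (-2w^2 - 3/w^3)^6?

2916

General term: C(6,j)·(-2w^2)^j·(-3/w^3)^(6-j), with w-exponent 2j − 3(6−j) = 5j − 18.
Set 5j − 18 = -13: j = 1.
C(6,1) = 6; (-2)^1 = -2; (-3)^5 = -243.
Coefficient = 6 · (-2) · (-243) = 2916.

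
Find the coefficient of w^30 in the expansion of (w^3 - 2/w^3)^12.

General term: C(12,j)·(w^3)^j·(-2/w^3)^(12-j), with w-exponent 3j − 3(12−j) = 6j − 36.
Set 6j − 36 = 30: j = 11.
C(12,11) = 12; 1^11 = 1; (-2)^1 = -2.
Coefficient = 12 · 1 · (-2) = -24.

-24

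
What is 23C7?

245157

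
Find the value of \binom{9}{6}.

C(9,6) = C(9,3) by symmetry.
C(9,3) = (9·8·7) / 3! = 504 / 6 = 84.

84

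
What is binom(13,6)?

1716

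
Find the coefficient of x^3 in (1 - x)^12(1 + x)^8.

28

Coefficient of x^3 = Σ_{j} C(12,j)·(-1)^j·C(8,3-j)·1^(3-j) for j from 0 to 3.
= 56 + (-336) + 528 + (-220) = 28.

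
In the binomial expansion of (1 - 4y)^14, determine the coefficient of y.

-56

The general term is C(14,j)·(1)^j·(-4y)^(14-j); the y^1 term has j = 13.
C(14,13) = 14.
Coefficient = C(14,13) · (-4)^1 = 14 · (-4) = -56.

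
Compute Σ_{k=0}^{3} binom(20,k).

1351

1 + 20 + 190 + 1140 = 1351.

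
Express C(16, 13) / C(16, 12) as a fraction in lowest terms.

C(n,k+1)/C(n,k) = (n−k)/(k+1) = (16−12)/(12+1) = 4/13.

4/13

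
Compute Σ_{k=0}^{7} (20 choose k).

1 + 20 + 190 + 1140 + 4845 + 15504 + 38760 + 77520 = 137980.

137980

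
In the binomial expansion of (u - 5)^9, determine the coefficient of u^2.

-2812500

The general term is C(9,j)·(u)^j·(-5)^(9-j); the u^2 term has j = 2.
C(9,2) = 36.
Coefficient = C(9,2) · (-5)^7 = 36 · (-78125) = -2812500.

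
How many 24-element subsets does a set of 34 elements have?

131128140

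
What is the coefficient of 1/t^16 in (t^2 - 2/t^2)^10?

General term: C(10,j)·(t^2)^j·(-2/t^2)^(10-j), with t-exponent 2j − 2(10−j) = 4j − 20.
Set 4j − 20 = -16: j = 1.
C(10,1) = 10; 1^1 = 1; (-2)^9 = -512.
Coefficient = 10 · 1 · (-512) = -5120.

-5120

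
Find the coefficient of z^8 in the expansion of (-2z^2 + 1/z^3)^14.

General term: C(14,j)·(-2z^2)^j·(1/z^3)^(14-j), with z-exponent 2j − 3(14−j) = 5j − 42.
Set 5j − 42 = 8: j = 10.
C(14,10) = 1001; (-2)^10 = 1024; 1^4 = 1.
Coefficient = 1001 · 1024 · 1 = 1025024.

1025024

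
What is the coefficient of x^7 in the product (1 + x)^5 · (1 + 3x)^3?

162

Coefficient of x^7 = Σ_{j} C(5,j)·1^j·C(3,7-j)·3^(7-j) for j from 4 to 5.
= 135 + 27 = 162.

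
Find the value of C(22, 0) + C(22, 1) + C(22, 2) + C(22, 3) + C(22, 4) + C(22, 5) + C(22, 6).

110056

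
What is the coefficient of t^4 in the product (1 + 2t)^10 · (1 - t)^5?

165

Coefficient of t^4 = Σ_{j} C(10,j)·2^j·C(5,4-j)·(-1)^(4-j) for j from 0 to 4.
= 5 + (-200) + 1800 + (-4800) + 3360 = 165.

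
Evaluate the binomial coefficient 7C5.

C(7,5) = C(7,2) by symmetry.
C(7,2) = (7·6) / 2! = 42 / 2 = 21.

21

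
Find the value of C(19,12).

50388

C(19,12) = C(19,7) by symmetry.
C(19,7) = (19·18·17·16·15·14·13) / 7! = 253955520 / 5040 = 50388.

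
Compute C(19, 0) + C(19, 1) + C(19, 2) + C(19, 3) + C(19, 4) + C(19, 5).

16664

1 + 19 + 171 + 969 + 3876 + 11628 = 16664.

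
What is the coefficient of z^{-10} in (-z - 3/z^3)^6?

1215

General term: C(6,j)·(-z)^j·(-3/z^3)^(6-j), with z-exponent 1j − 3(6−j) = 4j − 18.
Set 4j − 18 = -10: j = 2.
C(6,2) = 15; (-1)^2 = 1; (-3)^4 = 81.
Coefficient = 15 · 1 · 81 = 1215.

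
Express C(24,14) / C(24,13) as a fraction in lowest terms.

11/14

C(n,k+1)/C(n,k) = (n−k)/(k+1) = (24−13)/(13+1) = 11/14.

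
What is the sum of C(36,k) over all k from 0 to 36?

The entries of row 36 sum to 2^36 = 68719476736.

68719476736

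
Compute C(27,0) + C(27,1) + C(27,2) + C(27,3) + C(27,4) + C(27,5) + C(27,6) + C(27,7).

1 + 27 + 351 + 2925 + 17550 + 80730 + 296010 + 888030 = 1285624.

1285624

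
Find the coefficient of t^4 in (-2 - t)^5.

-10

The general term is C(5,j)·(-2)^j·(-t)^(5-j); the t^4 term has j = 1.
C(5,1) = 5.
Coefficient = C(5,1) · (-2)^1 = 5 · (-2) = -10.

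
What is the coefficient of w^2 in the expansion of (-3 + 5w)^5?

The general term is C(5,j)·(-3)^j·(5w)^(5-j); the w^2 term has j = 3.
C(5,3) = 10.
Coefficient = C(5,3) · (-3)^3 · 5^2 = 10 · (-27) · 25 = -6750.

-6750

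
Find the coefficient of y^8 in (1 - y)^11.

The general term is C(11,j)·(1)^j·(-y)^(11-j); the y^8 term has j = 3.
C(11,3) = 165.
Coefficient = C(11,3) = 165.

165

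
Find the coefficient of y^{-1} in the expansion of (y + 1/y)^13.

General term: C(13,j)·(y)^j·(1/y)^(13-j), with y-exponent 1j − 1(13−j) = 2j − 13.
Set 2j − 13 = -1: j = 6.
C(13,6) = 1716; 1^6 = 1; 1^7 = 1.
Coefficient = 1716 · 1 · 1 = 1716.

1716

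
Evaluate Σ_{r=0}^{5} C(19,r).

1 + 19 + 171 + 969 + 3876 + 11628 = 16664.

16664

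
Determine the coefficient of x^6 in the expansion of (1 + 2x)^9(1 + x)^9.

191184

Coefficient of x^6 = Σ_{j} C(9,j)·2^j·C(9,6-j)·1^(6-j) for j from 0 to 6.
= 84 + 2268 + 18144 + 56448 + 72576 + 36288 + 5376 = 191184.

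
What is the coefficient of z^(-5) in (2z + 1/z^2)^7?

280

General term: C(7,j)·(2z)^j·(1/z^2)^(7-j), with z-exponent 1j − 2(7−j) = 3j − 14.
Set 3j − 14 = -5: j = 3.
C(7,3) = 35; 2^3 = 8; 1^4 = 1.
Coefficient = 35 · 8 · 1 = 280.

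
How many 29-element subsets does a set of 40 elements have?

2311801440

C(40,29) = C(40,11) by symmetry.
C(40,11) = (40·39·38·37·36·35·34·33·32·31·30) / 11! = 92279715720192000 / 39916800 = 2311801440.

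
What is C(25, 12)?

5200300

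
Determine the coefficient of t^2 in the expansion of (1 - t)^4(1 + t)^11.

17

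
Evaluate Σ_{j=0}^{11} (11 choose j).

2048

The entries of row 11 sum to 2^11 = 2048.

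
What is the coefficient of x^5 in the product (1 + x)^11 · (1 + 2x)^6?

25954

Coefficient of x^5 = Σ_{j} C(11,j)·1^j·C(6,5-j)·2^(5-j) for j from 0 to 5.
= 192 + 2640 + 8800 + 9900 + 3960 + 462 = 25954.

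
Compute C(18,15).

C(18,15) = C(18,3) by symmetry.
C(18,3) = (18·17·16) / 3! = 4896 / 6 = 816.

816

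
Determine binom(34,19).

C(34,19) = C(34,15) by symmetry.
C(34,15) = (34·33·32·31·30·29·28·27·26·25·24·23·22·21·20) / 15! = 2427001153744527360000 / 1307674368000 = 1855967520.

1855967520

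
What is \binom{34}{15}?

C(34,15) = (34·33·32·31·30·29·28·27·26·25·24·23·22·21·20) / 15! = 2427001153744527360000 / 1307674368000 = 1855967520.

1855967520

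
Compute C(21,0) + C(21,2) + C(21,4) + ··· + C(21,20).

1048576

Half of (1+1)^21 + (1−1)^21 gives the even-index sum: 2^20 = 1048576.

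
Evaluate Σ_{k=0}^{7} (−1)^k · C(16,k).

The partial alternating sum Σ_{k=0}^{7} (−1)^k C(16,k) = (−1)^7 C(15,7) = -6435.

-6435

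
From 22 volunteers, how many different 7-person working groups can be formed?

This is C(22,7) = 170544.

170544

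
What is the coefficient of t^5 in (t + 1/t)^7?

7

General term: C(7,j)·(t)^j·(1/t)^(7-j), with t-exponent 1j − 1(7−j) = 2j − 7.
Set 2j − 7 = 5: j = 6.
C(7,6) = 7; 1^6 = 1; 1^1 = 1.
Coefficient = 7 · 1 · 1 = 7.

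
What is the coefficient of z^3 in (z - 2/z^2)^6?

-12

General term: C(6,j)·(z)^j·(-2/z^2)^(6-j), with z-exponent 1j − 2(6−j) = 3j − 12.
Set 3j − 12 = 3: j = 5.
C(6,5) = 6; 1^5 = 1; (-2)^1 = -2.
Coefficient = 6 · 1 · (-2) = -12.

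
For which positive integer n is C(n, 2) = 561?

n(n−1)/2 = 561 ⇒ n(n−1) = 1122. Since 34·33 = 1122, n = 34.

34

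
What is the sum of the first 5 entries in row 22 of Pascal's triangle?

9109

1 + 22 + 231 + 1540 + 7315 = 9109.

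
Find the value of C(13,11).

C(13,11) = C(13,2) by symmetry.
C(13,2) = (13·12) / 2! = 156 / 2 = 78.

78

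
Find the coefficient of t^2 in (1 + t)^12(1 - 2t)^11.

22

Coefficient of t^2 = Σ_{j} C(12,j)·1^j·C(11,2-j)·(-2)^(2-j) for j from 0 to 2.
= 220 + (-264) + 66 = 22.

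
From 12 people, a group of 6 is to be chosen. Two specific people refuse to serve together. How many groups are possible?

714

All 6-subsets: C(12,6) = 924. Those containing both fixed elements: C(10,4) = 210.
924 − 210 = 714.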